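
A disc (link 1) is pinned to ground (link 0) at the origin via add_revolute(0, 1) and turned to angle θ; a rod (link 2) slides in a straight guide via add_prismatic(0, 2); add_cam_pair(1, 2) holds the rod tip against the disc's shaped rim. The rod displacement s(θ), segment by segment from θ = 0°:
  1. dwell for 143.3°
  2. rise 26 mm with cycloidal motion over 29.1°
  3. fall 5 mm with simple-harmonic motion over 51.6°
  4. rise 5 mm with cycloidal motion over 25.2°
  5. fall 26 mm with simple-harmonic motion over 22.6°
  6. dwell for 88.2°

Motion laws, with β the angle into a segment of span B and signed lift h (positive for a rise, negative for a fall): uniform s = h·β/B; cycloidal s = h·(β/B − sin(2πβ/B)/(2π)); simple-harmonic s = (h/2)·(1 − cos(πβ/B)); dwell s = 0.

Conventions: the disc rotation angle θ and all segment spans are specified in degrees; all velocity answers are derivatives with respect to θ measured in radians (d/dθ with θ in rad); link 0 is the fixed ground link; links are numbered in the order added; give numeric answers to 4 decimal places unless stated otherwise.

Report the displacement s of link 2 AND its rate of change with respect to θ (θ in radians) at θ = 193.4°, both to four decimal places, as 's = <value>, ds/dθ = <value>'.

segment 1 (0° to 143.3°, dwell): s unchanged at 0.0000
segment 2 (143.3° to 172.4°, cycloidal, h = 26) is passed completely: s = 0.0000 + (26) = 26.0000
θ = 193.4° falls in segment 3 (172.4° to 224°, simple-harmonic, h = -5): β = 193.4 − 172.4 = 21°, B = 51.6°; Δs = -5/2·(1 − cos(π·0.4070)) = -1.7798; s = 26.0000 − 1.7798 = 24.2202
velocity in seg [172.4°–224°] (simple-harmonic), θ in radians: β = 21° = 0.3665 rad, B = 51.6° = 0.9006 rad; ds/dθ = (πh/(2B)) sin(πβ/B) = (π·(-5)/(2·0.9006)) sin(π·0.4070) = -8.351168 mm/rad

s = 24.2202, ds/dθ = -8.3512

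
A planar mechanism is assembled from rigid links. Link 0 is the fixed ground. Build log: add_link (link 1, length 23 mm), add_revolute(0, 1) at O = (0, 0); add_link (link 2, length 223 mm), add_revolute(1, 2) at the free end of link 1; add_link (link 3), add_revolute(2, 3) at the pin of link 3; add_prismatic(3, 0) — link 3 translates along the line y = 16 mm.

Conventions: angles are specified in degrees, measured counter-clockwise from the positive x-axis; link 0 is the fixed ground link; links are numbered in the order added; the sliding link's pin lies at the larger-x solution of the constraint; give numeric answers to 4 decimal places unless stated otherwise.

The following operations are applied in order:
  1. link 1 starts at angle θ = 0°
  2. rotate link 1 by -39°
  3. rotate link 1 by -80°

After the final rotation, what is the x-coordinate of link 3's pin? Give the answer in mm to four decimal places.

geometry: r = 23 mm, L = 223 mm, e = 16 mm; θ starts at 0°
rotate link 1 by -39°: θ ← 0° -39° = -39°
rotate link 1 by -80°: θ ← -39° -80° = -119°
crank pin P = (r cos θ, r sin θ) = (-11.150621, -20.116253)
h = r sin θ − e = -20.116253 − 16 = -36.116253
x = r cos θ + √(L² − h²) = -11.150621 + 220.055939 = 208.905318

208.9053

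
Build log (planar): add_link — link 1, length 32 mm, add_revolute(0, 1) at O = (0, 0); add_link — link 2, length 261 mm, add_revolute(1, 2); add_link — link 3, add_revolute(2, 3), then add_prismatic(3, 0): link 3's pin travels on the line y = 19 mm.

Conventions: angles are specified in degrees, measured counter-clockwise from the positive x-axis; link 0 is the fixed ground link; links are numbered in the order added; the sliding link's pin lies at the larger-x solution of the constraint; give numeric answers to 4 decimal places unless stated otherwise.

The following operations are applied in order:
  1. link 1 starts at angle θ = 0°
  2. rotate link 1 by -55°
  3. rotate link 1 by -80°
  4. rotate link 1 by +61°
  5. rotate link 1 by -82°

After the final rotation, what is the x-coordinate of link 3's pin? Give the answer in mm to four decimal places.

geometry: r = 32 mm, L = 261 mm, e = 19 mm; θ starts at 0°
rotate link 1 by -55°: θ ← 0° -55° = -55°
rotate link 1 by -80°: θ ← -55° -80° = -135°
rotate link 1 by +61°: θ ← -135° +61° = -74°
rotate link 1 by -82°: θ ← -74° -82° = -156°
crank pin P = (r cos θ, r sin θ) = (-29.233455, -13.015573)
h = r sin θ − e = -13.015573 − 19 = -32.015573
x = r cos θ + √(L² − h²) = -29.233455 + 259.028962 = 229.795507

229.7955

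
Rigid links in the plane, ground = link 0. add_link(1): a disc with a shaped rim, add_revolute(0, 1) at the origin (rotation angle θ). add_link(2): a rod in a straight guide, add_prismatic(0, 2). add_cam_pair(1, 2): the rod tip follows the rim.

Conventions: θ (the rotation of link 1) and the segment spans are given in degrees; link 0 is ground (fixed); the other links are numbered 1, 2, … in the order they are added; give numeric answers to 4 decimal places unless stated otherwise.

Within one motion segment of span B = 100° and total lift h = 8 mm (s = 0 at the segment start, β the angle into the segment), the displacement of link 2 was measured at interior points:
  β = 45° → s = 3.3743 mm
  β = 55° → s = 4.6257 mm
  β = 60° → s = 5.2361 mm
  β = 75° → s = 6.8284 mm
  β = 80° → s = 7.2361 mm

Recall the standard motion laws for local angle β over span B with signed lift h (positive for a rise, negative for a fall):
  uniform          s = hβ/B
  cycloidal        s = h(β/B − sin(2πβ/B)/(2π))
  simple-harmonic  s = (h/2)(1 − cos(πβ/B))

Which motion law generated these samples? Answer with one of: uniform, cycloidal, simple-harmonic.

candidates at β/B = r: uniform s = h·r (linear in β); cycloidal s = h·(r − sin(2πr)/(2π)); simple-harmonic s = (h/2)(1 − cos(πr))
β=45°: printed 3.3743 | uniform 3.6000, cycloidal 3.2065, simple-harmonic 3.3743
β=55°: printed 4.6257 | uniform 4.4000, cycloidal 4.7935, simple-harmonic 4.6257
β=60°: printed 5.2361 | uniform 4.8000, cycloidal 5.5484, simple-harmonic 5.2361
β=75°: printed 6.8284 | uniform 6.0000, cycloidal 7.2732, simple-harmonic 6.8284
β=80°: printed 7.2361 | uniform 6.4000, cycloidal 7.6109, simple-harmonic 7.2361
only one law matches every sample → simple-harmonic

simple-harmonic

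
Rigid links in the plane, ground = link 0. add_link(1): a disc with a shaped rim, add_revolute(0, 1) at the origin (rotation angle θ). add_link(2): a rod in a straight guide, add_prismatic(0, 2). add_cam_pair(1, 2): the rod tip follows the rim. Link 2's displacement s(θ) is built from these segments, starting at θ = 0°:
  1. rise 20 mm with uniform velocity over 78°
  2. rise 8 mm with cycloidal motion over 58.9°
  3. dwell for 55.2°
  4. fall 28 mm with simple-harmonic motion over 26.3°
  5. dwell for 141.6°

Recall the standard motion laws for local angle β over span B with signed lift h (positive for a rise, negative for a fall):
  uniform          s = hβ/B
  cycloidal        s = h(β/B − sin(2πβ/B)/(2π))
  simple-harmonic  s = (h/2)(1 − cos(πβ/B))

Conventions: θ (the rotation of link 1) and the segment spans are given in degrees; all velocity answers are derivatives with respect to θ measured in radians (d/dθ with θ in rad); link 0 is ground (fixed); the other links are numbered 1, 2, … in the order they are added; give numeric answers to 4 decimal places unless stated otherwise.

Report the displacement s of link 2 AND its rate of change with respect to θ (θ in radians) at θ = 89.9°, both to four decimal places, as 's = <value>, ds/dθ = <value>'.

segment 1 (0° to 78°, uniform, h = 20) is passed completely: s = 0.0000 + (20) = 20.0000
θ = 89.9° falls in segment 2 (78° to 136.9°, cycloidal, h = 8): β = 89.9 − 78 = 11.9°, B = 58.9°; Δs = 8·(0.2020 − sin(2π·0.2020)/(2π)) = 0.4004; s = 20.0000 + 0.4004 = 20.4004
velocity in seg [78°–136.9°] (cycloidal), θ in radians: β = 11.9° = 0.2077 rad, B = 58.9° = 1.0280 rad; ds/dθ = (h/B)(1 − cos(2πβ/B)) = (8/1.0280)(1 − cos(2π·0.2020)) = 5.472243 mm/rad

s = 20.4004, ds/dθ = 5.4722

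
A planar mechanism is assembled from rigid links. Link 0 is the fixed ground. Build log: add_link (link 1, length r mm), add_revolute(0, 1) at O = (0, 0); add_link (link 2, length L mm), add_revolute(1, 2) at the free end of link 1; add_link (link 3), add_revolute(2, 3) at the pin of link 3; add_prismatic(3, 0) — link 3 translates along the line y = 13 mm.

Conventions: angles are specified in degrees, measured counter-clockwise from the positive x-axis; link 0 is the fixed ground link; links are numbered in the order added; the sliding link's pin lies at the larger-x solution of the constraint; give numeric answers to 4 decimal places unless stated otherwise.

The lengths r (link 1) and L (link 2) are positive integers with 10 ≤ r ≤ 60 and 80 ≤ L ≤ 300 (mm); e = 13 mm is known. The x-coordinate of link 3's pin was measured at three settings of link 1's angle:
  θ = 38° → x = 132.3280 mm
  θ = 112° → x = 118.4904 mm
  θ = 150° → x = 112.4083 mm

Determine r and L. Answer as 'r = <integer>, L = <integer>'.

constraint per measurement: (x − r cos θ)² + (r sin θ − e)² = L²
subtracting the θ₁ and θ₂ equations cancels the r² and L² terms:
r = (x₁² − x₂²) / (2[(x₁cos θ₁ + e sin θ₁) − (x₂cos θ₂ + e sin θ₂)]) = 12.0000 → r = 12
L² = (x₁ − r cos θ₁)² + (r sin θ₁ − e)² = 15128.9919 → L = 123.0000 → L = 123
check at θ₃=150°: x = 112.4083 (printed 112.4083) ✓

r = 12, L = 123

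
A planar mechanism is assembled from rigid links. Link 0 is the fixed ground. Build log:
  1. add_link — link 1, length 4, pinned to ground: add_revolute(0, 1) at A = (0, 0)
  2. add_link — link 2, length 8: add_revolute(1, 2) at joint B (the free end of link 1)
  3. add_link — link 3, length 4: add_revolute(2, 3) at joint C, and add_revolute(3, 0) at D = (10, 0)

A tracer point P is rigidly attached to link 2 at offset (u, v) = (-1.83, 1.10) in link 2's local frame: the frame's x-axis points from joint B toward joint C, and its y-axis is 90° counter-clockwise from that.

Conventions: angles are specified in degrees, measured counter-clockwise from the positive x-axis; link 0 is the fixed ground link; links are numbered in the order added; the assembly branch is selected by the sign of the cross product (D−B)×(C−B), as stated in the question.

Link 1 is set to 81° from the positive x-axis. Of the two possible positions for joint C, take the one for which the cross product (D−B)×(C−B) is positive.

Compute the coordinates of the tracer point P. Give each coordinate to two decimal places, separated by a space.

A=(0,0), D=(10.00,0)
B = A + 4.00·(cos81°, sin81°) = (0.6257, 3.9508)
|BD| = 10.1728
circle(B,8.00) ∩ circle(D,4.00): a=7.4456, h=2.9262
  candidates: C₊=(8.6234,3.7556) cross=29.768; C₋=(6.3505,-1.6374) cross=-29.768
  branch + wants cross > 0 → take C=(8.6234,3.7556) (cross=29.768)
ex = (C−B)/|BC| = (0.9997,-0.0244); ey = (0.0244,0.9997)
P = B + -1.83·ex + 1.10·ey = (-1.1769,5.0951)

-1.18 5.10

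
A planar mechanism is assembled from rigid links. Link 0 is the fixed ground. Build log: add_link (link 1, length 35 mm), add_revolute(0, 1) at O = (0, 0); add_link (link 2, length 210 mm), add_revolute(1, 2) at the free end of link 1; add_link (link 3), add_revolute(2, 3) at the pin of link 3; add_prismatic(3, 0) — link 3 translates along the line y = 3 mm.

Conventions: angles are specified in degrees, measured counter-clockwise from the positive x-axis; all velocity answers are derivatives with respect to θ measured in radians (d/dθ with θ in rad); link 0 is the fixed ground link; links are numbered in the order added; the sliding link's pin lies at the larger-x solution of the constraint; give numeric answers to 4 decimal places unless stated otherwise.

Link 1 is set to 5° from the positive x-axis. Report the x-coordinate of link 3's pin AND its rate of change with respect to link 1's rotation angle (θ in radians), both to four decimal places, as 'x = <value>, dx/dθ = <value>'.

geometry: r = 35 mm, L = 210 mm, e = 3 mm
crank pin P = (r cos θ, r sin θ) = (34.866814, 3.050451)
h = r sin θ − e = 3.050451 − 3 = 0.050451
x = r cos θ + √(L² − h²) = 34.866814 + 209.999994 = 244.866808
dx/dθ = −r sin θ − h·r cos θ/√(L² − h²) (θ in radians; h = 0.050451) = -3.058827

x = 244.8668, dx/dθ = -3.0588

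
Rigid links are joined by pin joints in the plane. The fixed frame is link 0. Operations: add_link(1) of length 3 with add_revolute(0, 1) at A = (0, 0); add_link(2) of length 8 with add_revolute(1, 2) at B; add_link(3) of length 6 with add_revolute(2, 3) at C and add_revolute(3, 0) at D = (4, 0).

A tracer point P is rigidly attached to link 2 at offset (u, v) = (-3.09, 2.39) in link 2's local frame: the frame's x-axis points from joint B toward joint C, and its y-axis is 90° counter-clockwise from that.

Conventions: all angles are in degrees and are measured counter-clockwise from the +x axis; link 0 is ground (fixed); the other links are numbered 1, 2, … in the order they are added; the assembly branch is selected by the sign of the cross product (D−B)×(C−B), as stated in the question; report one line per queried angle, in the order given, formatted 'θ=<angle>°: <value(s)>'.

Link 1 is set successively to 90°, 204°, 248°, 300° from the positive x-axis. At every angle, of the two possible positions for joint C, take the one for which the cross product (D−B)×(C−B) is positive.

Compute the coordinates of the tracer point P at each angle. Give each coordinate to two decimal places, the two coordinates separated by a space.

A=(0,0), D=(4.00,0)
θ=90°: B = A + 3.00·(cos90°, sin90°) = (0.0000, 3.0000)
θ=90°: |BD| = 5.0000
θ=90°: circle(B,8.00) ∩ circle(D,6.00): a=5.3000, h=5.9925
θ=90°:   candidates: C₊=(7.8355,4.6140) cross=29.962; C₋=(0.6445,-4.9740) cross=-29.962
θ=90°:   branch + wants cross > 0 → take C=(7.8355,4.6140) (cross=29.962)
θ=90°: ex = (C−B)/|BC| = (0.9794,0.2017); ey = (-0.2017,0.9794)
θ=90°: P = B + -3.09·ex + 2.39·ey = (-3.5086,4.7174)
θ=204°: B = A + 3.00·(cos204°, sin204°) = (-2.7406, -1.2202)
θ=204°: |BD| = 6.8502
θ=204°: circle(B,8.00) ∩ circle(D,6.00): a=5.4688, h=5.8388
θ=204°:   candidates: C₊=(1.6007,5.4994) cross=39.997; C₋=(3.6808,-5.9915) cross=-39.997
θ=204°:   branch + wants cross > 0 → take C=(1.6007,5.4994) (cross=39.997)
θ=204°: ex = (C−B)/|BC| = (0.5427,0.8399); ey = (-0.8399,0.5427)
θ=204°: P = B + -3.09·ex + 2.39·ey = (-6.4249,-2.5187)
θ=248°: B = A + 3.00·(cos248°, sin248°) = (-1.1238, -2.7816)
θ=248°: |BD| = 5.8301
θ=248°: circle(B,8.00) ∩ circle(D,6.00): a=5.3164, h=5.9780
θ=248°:   candidates: C₊=(0.6964,5.0086) cross=34.852; C₋=(6.4006,-5.4988) cross=-34.852
θ=248°:   branch + wants cross > 0 → take C=(0.6964,5.0086) (cross=34.852)
θ=248°: ex = (C−B)/|BC| = (0.2275,0.9738); ey = (-0.9738,0.2275)
θ=248°: P = B + -3.09·ex + 2.39·ey = (-4.1542,-5.2467)
θ=300°: B = A + 3.00·(cos300°, sin300°) = (1.5000, -2.5981)
θ=300°: |BD| = 3.6056
θ=300°: circle(B,8.00) ∩ circle(D,6.00): a=5.6857, h=5.6279
θ=300°:   candidates: C₊=(1.3870,5.4011) cross=20.292; C₋=(9.4976,-2.4033) cross=-20.292
θ=300°:   branch + wants cross > 0 → take C=(1.3870,5.4011) (cross=20.292)
θ=300°: ex = (C−B)/|BC| = (-0.0141,0.9999); ey = (-0.9999,-0.0141)
θ=300°: P = B + -3.09·ex + 2.39·ey = (-0.8461,-5.7215)

θ=90°: -3.51 4.72
θ=204°: -6.42 -2.52
θ=248°: -4.15 -5.25
θ=300°: -0.85 -5.72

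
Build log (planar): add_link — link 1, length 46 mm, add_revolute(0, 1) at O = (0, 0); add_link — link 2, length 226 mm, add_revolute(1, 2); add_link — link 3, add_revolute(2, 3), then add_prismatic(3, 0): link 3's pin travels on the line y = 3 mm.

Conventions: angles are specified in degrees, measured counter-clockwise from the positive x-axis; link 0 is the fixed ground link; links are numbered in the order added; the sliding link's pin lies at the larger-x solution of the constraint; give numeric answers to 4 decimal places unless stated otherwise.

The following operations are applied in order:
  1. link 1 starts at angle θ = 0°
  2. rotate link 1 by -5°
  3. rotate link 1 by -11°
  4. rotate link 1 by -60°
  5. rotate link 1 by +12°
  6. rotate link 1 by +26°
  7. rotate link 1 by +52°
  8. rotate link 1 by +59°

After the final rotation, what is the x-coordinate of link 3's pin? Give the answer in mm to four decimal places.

geometry: r = 46 mm, L = 226 mm, e = 3 mm; θ starts at 0°
rotate link 1 by -5°: θ ← 0° -5° = -5°
rotate link 1 by -11°: θ ← -5° -11° = -16°
rotate link 1 by -60°: θ ← -16° -60° = -76°
rotate link 1 by +12°: θ ← -76° +12° = -64°
rotate link 1 by +26°: θ ← -64° +26° = -38°
rotate link 1 by +52°: θ ← -38° +52° = 14°
rotate link 1 by +59°: θ ← 14° +59° = 73°
crank pin P = (r cos θ, r sin θ) = (13.449098, 43.990019)
h = r sin θ − e = 43.990019 − 3 = 40.990019
x = r cos θ + √(L² − h²) = 13.449098 + 222.251700 = 235.700799

235.7008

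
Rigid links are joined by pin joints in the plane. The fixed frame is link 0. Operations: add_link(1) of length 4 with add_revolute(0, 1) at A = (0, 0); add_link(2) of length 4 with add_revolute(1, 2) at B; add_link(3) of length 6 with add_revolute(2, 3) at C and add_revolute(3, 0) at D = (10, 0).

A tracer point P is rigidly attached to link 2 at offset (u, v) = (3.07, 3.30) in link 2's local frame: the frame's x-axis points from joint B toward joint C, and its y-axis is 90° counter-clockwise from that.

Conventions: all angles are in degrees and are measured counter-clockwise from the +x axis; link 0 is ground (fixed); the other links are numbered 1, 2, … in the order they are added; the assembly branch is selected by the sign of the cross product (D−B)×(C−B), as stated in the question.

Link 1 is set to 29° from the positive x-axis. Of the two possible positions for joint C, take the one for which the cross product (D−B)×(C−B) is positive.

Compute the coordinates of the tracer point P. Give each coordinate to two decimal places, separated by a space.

A=(0,0), D=(10.00,0)
B = A + 4.00·(cos29°, sin29°) = (3.4985, 1.9392)
|BD| = 6.7846
circle(B,4.00) ∩ circle(D,6.00): a=1.9184, h=3.5100
  candidates: C₊=(6.3401,4.7545) cross=23.814; C₋=(4.3335,-1.9726) cross=-23.814
  branch + wants cross > 0 → take C=(6.3401,4.7545) (cross=23.814)
ex = (C−B)/|BC| = (0.7104,0.7038); ey = (-0.7038,0.7104)
P = B + 3.07·ex + 3.30·ey = (3.3568,6.4442)

3.36 6.44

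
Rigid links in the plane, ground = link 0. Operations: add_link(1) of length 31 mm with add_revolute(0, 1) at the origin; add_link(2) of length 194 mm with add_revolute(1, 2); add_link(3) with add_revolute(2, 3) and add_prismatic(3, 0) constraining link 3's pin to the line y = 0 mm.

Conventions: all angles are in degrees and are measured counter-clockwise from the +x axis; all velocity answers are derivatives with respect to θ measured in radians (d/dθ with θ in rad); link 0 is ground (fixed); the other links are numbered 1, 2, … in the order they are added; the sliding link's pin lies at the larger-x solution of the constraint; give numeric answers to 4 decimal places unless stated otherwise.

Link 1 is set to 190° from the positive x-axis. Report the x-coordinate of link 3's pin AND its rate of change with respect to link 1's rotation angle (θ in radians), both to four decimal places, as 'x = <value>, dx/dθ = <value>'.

geometry: r = 31 mm, L = 194 mm, e = 0 mm
crank pin P = (r cos θ, r sin θ) = (-30.529040, -5.383094)
h = r sin θ − e = -5.383094 − 0 = -5.383094
x = r cos θ + √(L² − h²) = -30.529040 + 193.925301 = 163.396260
dx/dθ = −r sin θ − h·r cos θ/√(L² − h²) (θ in radians; h = -5.383094) = 4.535650

x = 163.3963, dx/dθ = 4.5357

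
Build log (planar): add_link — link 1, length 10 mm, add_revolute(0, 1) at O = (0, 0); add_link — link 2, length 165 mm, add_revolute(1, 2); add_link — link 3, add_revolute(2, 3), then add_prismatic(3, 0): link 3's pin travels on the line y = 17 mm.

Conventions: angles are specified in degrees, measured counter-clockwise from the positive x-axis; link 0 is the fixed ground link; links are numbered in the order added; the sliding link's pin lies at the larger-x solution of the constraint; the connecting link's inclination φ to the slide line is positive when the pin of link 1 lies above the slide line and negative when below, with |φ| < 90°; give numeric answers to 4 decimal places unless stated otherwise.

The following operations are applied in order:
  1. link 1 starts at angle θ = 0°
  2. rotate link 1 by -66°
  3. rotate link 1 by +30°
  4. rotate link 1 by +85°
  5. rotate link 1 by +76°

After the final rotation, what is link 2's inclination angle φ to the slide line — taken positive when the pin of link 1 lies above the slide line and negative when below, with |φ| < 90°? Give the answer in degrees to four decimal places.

geometry: r = 10 mm, L = 165 mm, e = 17 mm; θ starts at 0°
rotate link 1 by -66°: θ ← 0° -66° = -66°
rotate link 1 by +30°: θ ← -66° +30° = -36°
rotate link 1 by +85°: θ ← -36° +85° = 49°
rotate link 1 by +76°: θ ← 49° +76° = 125°
h = r sin θ − e = 8.191520 − 17 = -8.808480
sin φ = h / L = -8.808480 / 165 = -0.05338472
φ = arcsin(-0.05338472) = -3.060174°

-3.0602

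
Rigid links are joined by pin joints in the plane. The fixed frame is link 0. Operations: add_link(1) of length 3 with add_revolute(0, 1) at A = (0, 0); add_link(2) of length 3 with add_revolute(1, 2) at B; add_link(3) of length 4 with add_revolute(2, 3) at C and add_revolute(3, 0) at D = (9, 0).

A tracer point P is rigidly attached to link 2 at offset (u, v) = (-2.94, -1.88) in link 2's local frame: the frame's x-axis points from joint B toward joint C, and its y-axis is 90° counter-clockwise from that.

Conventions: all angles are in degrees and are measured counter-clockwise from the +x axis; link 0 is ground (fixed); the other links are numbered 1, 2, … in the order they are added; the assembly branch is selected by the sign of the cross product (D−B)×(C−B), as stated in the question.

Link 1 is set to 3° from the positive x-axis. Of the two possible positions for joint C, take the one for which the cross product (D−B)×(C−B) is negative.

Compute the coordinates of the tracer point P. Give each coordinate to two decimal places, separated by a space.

A=(0,0), D=(9.00,0)
B = A + 3.00·(cos3°, sin3°) = (2.9959, 0.1570)
|BD| = 6.0062
circle(B,3.00) ∩ circle(D,4.00): a=2.4203, h=1.7725
  candidates: C₊=(5.4617,1.8657) cross=10.646; C₋=(5.3691,-1.6782) cross=-10.646
  branch - wants cross < 0 → take C=(5.3691,-1.6782) (cross=-10.646)
ex = (C−B)/|BC| = (0.7911,-0.6117); ey = (0.6117,0.7911)
P = B + -2.94·ex + -1.88·ey = (-0.4799,0.4683)

-0.48 0.47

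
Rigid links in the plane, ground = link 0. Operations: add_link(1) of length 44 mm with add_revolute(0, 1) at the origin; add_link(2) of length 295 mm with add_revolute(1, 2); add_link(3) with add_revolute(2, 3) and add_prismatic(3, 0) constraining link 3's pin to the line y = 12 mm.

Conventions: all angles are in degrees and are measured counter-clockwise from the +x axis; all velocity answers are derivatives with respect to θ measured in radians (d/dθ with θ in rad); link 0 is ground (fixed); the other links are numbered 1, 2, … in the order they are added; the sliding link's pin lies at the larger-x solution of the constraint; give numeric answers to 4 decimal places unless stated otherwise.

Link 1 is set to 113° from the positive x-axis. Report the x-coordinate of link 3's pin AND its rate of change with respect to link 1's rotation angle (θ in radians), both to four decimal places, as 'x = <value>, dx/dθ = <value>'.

geometry: r = 44 mm, L = 295 mm, e = 12 mm
crank pin P = (r cos θ, r sin θ) = (-17.192170, 40.502214)
h = r sin θ − e = 40.502214 − 12 = 28.502214
x = r cos θ + √(L² − h²) = -17.192170 + 293.619863 = 276.427693
dx/dθ = −r sin θ − h·r cos θ/√(L² − h²) (θ in radians; h = 28.502214) = -38.833338

x = 276.4277, dx/dθ = -38.8333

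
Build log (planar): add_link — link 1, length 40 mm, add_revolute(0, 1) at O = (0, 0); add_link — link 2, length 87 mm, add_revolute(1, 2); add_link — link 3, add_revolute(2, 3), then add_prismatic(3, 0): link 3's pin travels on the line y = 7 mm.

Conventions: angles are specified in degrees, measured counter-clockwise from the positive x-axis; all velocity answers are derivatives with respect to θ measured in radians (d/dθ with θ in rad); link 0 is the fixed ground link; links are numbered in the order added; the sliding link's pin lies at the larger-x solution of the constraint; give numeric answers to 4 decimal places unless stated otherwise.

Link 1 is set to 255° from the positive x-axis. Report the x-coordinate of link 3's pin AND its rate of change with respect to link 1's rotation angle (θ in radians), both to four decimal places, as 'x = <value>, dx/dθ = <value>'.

geometry: r = 40 mm, L = 87 mm, e = 7 mm
crank pin P = (r cos θ, r sin θ) = (-10.352762, -38.637033)
h = r sin θ − e = -38.637033 − 7 = -45.637033
x = r cos θ + √(L² − h²) = -10.352762 + 74.069300 = 63.716538
dx/dθ = −r sin θ − h·r cos θ/√(L² − h²) (θ in radians; h = -45.637033) = 32.258286

x = 63.7165, dx/dθ = 32.2583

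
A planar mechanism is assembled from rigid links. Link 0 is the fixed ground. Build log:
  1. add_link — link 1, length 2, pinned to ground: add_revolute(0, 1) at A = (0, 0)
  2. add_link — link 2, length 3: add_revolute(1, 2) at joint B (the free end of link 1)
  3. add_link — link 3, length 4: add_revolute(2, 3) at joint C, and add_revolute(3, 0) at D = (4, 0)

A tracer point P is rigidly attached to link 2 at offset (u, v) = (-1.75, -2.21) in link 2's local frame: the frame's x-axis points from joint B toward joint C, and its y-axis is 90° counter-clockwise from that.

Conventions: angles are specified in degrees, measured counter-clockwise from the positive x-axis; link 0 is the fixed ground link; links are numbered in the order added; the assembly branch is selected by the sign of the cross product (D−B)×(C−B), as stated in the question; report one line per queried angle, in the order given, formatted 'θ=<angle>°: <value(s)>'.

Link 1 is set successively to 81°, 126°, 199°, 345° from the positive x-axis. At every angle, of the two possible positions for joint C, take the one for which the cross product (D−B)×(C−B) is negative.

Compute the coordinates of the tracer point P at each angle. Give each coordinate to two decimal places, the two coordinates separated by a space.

A=(0,0), D=(4.00,0)
θ=81°: B = A + 2.00·(cos81°, sin81°) = (0.3129, 1.9754)
θ=81°: |BD| = 4.1829
θ=81°: circle(B,3.00) ∩ circle(D,4.00): a=1.2547, h=2.7250
θ=81°:   candidates: C₊=(2.7058,3.7848) cross=11.399; C₋=(0.1320,-1.0192) cross=-11.399
θ=81°:   branch - wants cross < 0 → take C=(0.1320,-1.0192) (cross=-11.399)
θ=81°: ex = (C−B)/|BC| = (-0.0603,-0.9982); ey = (0.9982,-0.0603)
θ=81°: P = B + -1.75·ex + -2.21·ey = (-1.7876,3.8554)
θ=126°: B = A + 2.00·(cos126°, sin126°) = (-1.1756, 1.6180)
θ=126°: |BD| = 5.4226
θ=126°: circle(B,3.00) ∩ circle(D,4.00): a=2.0659, h=2.1754
θ=126°:   candidates: C₊=(1.4453,3.0779) cross=11.796; C₋=(0.1471,-1.0747) cross=-11.796
θ=126°:   branch - wants cross < 0 → take C=(0.1471,-1.0747) (cross=-11.796)
θ=126°: ex = (C−B)/|BC| = (0.4409,-0.8976); ey = (0.8976,0.4409)
θ=126°: P = B + -1.75·ex + -2.21·ey = (-3.9307,2.2144)
θ=199°: B = A + 2.00·(cos199°, sin199°) = (-1.8910, -0.6511)
θ=199°: |BD| = 5.9269
θ=199°: circle(B,3.00) ∩ circle(D,4.00): a=2.3729, h=1.8355
θ=199°:   candidates: C₊=(0.2659,1.4340) cross=10.879; C₋=(0.6692,-2.2149) cross=-10.879
θ=199°:   branch - wants cross < 0 → take C=(0.6692,-2.2149) (cross=-10.879)
θ=199°: ex = (C−B)/|BC| = (0.8534,-0.5212); ey = (0.5212,0.8534)
θ=199°: P = B + -1.75·ex + -2.21·ey = (-4.5365,-1.6250)
θ=345°: B = A + 2.00·(cos345°, sin345°) = (1.9319, -0.5176)
θ=345°: |BD| = 2.1319
θ=345°: circle(B,3.00) ∩ circle(D,4.00): a=-0.5757, h=2.9442
θ=345°:   candidates: C₊=(0.6585,2.1987) cross=6.277; C₋=(2.0882,-3.5136) cross=-6.277
θ=345°:   branch - wants cross < 0 → take C=(2.0882,-3.5136) (cross=-6.277)
θ=345°: ex = (C−B)/|BC| = (0.0521,-0.9986); ey = (0.9986,0.0521)
θ=345°: P = B + -1.75·ex + -2.21·ey = (-0.3664,1.1148)

θ=81°: -1.79 3.86
θ=126°: -3.93 2.21
θ=199°: -4.54 -1.62
θ=345°: -0.37 1.11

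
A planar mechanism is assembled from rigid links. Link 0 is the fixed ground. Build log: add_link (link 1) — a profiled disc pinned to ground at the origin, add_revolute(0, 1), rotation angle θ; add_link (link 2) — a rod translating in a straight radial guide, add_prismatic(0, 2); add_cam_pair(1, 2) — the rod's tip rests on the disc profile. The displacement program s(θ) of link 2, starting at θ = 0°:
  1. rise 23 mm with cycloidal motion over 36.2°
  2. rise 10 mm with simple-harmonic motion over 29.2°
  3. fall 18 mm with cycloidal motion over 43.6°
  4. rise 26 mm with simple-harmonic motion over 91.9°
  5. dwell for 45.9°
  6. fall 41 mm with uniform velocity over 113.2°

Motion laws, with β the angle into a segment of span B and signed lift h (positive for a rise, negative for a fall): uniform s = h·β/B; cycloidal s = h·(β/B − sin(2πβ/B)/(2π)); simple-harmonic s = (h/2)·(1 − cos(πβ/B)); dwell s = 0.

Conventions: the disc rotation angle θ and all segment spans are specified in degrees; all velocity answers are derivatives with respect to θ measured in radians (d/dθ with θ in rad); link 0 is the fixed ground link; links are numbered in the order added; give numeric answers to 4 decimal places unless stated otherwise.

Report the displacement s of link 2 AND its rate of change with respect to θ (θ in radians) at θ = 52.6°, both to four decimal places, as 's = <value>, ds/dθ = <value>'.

seg 1 [0°–36.2°] cycloidal, h=23: full span → s += 23 → s = 23.0000
seg 2 [36.2°–65.4°] simple-harmonic, h=10: θ=52.6° here. β=16.4, B=29.2. 10/2·(1 − cos(π·0.5616)) = 5.9623 → s = 28.9623
velocity in seg [36.2°–65.4°] (simple-harmonic), θ in radians: β = 16.4° = 0.2862 rad, B = 29.2° = 0.5096 rad; ds/dθ = (πh/(2B)) sin(πβ/B) = (π·10/(2·0.5096)) sin(π·0.5616) = 30.245747 mm/rad

s = 28.9623, ds/dθ = 30.2457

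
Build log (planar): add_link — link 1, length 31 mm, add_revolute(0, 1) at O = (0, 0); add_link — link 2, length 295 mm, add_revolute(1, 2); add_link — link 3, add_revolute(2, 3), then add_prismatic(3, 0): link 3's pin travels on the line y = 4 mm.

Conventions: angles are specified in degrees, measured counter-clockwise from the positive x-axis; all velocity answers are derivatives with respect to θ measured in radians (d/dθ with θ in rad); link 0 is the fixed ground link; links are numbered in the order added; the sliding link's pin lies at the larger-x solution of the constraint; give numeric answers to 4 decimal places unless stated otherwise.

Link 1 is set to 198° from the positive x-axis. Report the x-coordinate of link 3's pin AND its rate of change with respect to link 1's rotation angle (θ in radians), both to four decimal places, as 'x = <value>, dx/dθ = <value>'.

geometry: r = 31 mm, L = 295 mm, e = 4 mm
crank pin P = (r cos θ, r sin θ) = (-29.482752, -9.579527)
h = r sin θ − e = -9.579527 − 4 = -13.579527
x = r cos θ + √(L² − h²) = -29.482752 + 294.687286 = 265.204534
dx/dθ = −r sin θ − h·r cos θ/√(L² − h²) (θ in radians; h = -13.579527) = 8.220928

x = 265.2045, dx/dθ = 8.2209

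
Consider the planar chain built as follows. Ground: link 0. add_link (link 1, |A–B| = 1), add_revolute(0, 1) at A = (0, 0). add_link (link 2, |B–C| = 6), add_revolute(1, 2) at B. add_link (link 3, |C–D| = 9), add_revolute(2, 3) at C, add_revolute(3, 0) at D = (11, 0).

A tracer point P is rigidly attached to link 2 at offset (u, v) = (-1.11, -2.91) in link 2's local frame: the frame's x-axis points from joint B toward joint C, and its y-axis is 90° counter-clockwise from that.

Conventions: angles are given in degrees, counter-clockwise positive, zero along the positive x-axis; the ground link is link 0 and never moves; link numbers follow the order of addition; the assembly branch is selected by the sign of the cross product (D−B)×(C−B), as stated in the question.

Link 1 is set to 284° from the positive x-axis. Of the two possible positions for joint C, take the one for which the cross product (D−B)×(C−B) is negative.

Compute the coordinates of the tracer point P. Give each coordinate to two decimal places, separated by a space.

A=(0,0), D=(11.00,0)
B = A + 1.00·(cos284°, sin284°) = (0.2419, -0.9703)
|BD| = 10.8017
circle(B,6.00) ∩ circle(D,9.00): a=3.3179, h=4.9992
  candidates: C₊=(3.0973,4.3067) cross=54.000; C₋=(3.9954,-5.6512) cross=-54.000
  branch - wants cross < 0 → take C=(3.9954,-5.6512) (cross=-54.000)
ex = (C−B)/|BC| = (0.6256,-0.7802); ey = (0.7802,0.6256)
P = B + -1.11·ex + -2.91·ey = (-2.7227,-1.9248)

-2.72 -1.92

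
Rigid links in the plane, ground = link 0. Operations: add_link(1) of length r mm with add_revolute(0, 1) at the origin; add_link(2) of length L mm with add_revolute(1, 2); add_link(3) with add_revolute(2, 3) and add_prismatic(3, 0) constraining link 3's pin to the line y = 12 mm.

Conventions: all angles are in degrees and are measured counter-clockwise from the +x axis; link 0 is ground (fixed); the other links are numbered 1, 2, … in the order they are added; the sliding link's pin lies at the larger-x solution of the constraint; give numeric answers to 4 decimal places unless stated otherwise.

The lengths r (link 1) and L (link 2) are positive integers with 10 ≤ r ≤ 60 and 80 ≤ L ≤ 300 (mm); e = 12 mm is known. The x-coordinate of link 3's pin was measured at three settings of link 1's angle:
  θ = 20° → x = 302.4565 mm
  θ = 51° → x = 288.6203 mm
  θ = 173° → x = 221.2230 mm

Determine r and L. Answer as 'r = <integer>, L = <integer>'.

constraint per measurement: (x − r cos θ)² + (r sin θ − e)² = L²
subtracting the θ₁ and θ₂ equations cancels the r² and L² terms:
r = (x₁² − x₂²) / (2[(x₁cos θ₁ + e sin θ₁) − (x₂cos θ₂ + e sin θ₂)]) = 42.0001 → r = 42
L² = (x₁ − r cos θ₁)² + (r sin θ₁ − e)² = 69169.0222 → L = 263.0000 → L = 263
check at θ₃=173°: x = 221.2230 (printed 221.2230) ✓

r = 42, L = 263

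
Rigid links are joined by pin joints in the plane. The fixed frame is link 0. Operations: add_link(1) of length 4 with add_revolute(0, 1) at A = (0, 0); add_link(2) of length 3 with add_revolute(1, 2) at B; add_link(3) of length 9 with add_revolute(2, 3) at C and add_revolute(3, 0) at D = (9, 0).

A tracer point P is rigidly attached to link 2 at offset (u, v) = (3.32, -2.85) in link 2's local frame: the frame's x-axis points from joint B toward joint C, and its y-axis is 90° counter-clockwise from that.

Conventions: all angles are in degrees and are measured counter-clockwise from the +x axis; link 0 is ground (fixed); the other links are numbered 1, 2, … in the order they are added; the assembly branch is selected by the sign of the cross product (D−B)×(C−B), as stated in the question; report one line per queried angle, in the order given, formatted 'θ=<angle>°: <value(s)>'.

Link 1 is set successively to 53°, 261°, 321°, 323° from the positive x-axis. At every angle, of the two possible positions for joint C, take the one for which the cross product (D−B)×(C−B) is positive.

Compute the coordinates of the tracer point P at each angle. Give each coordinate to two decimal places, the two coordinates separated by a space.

A=(0,0), D=(9.00,0)
θ=53°: B = A + 4.00·(cos53°, sin53°) = (2.4073, 3.1945)
θ=53°: |BD| = 7.3259
θ=53°: circle(B,3.00) ∩ circle(D,9.00): a=-1.2511, h=2.7267
θ=53°:   candidates: C₊=(2.4704,6.1939) cross=19.975; C₋=(0.0924,1.2863) cross=-19.975
θ=53°:   branch + wants cross > 0 → take C=(2.4704,6.1939) (cross=19.975)
θ=53°: ex = (C−B)/|BC| = (0.0210,0.9998); ey = (-0.9998,0.0210)
θ=53°: P = B + 3.32·ex + -2.85·ey = (5.3265,6.4538)
θ=261°: B = A + 4.00·(cos261°, sin261°) = (-0.6257, -3.9508)
θ=261°: |BD| = 10.4050
θ=261°: circle(B,3.00) ∩ circle(D,9.00): a=1.7426, h=2.4420
θ=261°:   candidates: C₊=(0.0591,-1.0300) cross=25.409; C₋=(1.9136,-5.5482) cross=-25.409
θ=261°:   branch + wants cross > 0 → take C=(0.0591,-1.0300) (cross=25.409)
θ=261°: ex = (C−B)/|BC| = (0.2283,0.9736); ey = (-0.9736,0.2283)
θ=261°: P = B + 3.32·ex + -2.85·ey = (2.9069,-1.3690)
θ=321°: B = A + 4.00·(cos321°, sin321°) = (3.1086, -2.5173)
θ=321°: |BD| = 6.4067
θ=321°: circle(B,3.00) ∩ circle(D,9.00): a=-2.4158, h=1.7787
θ=321°:   candidates: C₊=(0.1882,-1.8308) cross=11.396; C₋=(1.5860,-5.1022) cross=-11.396
θ=321°:   branch + wants cross > 0 → take C=(0.1882,-1.8308) (cross=11.396)
θ=321°: ex = (C−B)/|BC| = (-0.9735,0.2288); ey = (-0.2288,-0.9735)
θ=321°: P = B + 3.32·ex + -2.85·ey = (0.5288,1.0168)
θ=323°: B = A + 4.00·(cos323°, sin323°) = (3.1945, -2.4073)
θ=323°: |BD| = 6.2848
θ=323°: circle(B,3.00) ∩ circle(D,9.00): a=-2.5858, h=1.5211
θ=323°:   candidates: C₊=(0.2233,-1.9926) cross=9.560; C₋=(1.3886,-4.8028) cross=-9.560
θ=323°:   branch + wants cross > 0 → take C=(0.2233,-1.9926) (cross=9.560)
θ=323°: ex = (C−B)/|BC| = (-0.9904,0.1382); ey = (-0.1382,-0.9904)
θ=323°: P = B + 3.32·ex + -2.85·ey = (0.3004,0.8743)

θ=53°: 5.33 6.45
θ=261°: 2.91 -1.37
θ=321°: 0.53 1.02
θ=323°: 0.30 0.87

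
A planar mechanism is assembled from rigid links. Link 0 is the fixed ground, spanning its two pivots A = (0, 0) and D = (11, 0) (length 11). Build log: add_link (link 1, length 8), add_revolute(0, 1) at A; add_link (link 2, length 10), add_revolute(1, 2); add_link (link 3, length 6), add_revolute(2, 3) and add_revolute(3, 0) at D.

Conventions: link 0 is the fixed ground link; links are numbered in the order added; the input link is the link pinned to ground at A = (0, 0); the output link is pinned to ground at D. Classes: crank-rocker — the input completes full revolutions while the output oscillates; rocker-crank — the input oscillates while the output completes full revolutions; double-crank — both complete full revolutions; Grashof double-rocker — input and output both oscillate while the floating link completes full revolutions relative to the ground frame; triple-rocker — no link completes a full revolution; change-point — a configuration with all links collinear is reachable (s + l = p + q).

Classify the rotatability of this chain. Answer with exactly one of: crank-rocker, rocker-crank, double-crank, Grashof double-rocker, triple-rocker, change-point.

lengths: ground=11, input=8, coupler=10, output=6
sorted: s=6 (shortest), l=11 (longest), p+q=18
s + l = 17 vs p + q = 18
s + l < p + q (Grashof) with shortest = output link → rocker-crank

rocker-crank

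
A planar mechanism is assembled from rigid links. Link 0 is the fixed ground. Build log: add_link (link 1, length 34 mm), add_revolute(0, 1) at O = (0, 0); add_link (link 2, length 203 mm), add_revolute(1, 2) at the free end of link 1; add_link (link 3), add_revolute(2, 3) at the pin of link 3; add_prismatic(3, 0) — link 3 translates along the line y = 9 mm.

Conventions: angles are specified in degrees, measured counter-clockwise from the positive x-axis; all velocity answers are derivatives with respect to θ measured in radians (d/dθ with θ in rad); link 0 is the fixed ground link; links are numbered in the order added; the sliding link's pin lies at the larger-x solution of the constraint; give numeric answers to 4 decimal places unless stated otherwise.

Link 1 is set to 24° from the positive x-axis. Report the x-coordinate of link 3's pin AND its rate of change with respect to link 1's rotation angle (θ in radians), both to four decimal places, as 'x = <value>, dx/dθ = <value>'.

geometry: r = 34 mm, L = 203 mm, e = 9 mm
crank pin P = (r cos θ, r sin θ) = (31.060546, 13.829046)
h = r sin θ − e = 13.829046 − 9 = 4.829046
x = r cos θ + √(L² − h²) = 31.060546 + 202.942554 = 234.003100
dx/dθ = −r sin θ − h·r cos θ/√(L² − h²) (θ in radians; h = 4.829046) = -14.568136

x = 234.0031, dx/dθ = -14.5681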